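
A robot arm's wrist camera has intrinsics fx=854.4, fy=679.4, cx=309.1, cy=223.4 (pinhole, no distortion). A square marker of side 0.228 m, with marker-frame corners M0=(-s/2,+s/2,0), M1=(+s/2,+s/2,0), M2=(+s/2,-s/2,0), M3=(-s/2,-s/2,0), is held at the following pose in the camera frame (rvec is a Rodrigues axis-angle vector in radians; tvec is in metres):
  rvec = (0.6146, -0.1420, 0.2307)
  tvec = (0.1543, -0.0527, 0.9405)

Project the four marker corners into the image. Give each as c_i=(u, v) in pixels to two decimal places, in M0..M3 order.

Intrinsics K: fx=854.4, fy=679.4, cx=309.1, cy=223.4
Marker side s = 0.228 m; corners in marker frame (Z=0):
  M0 = (-0.1140, +0.1140, 0)
  M1 = (+0.1140, +0.1140, 0)
  M2 = (+0.1140, -0.1140, 0)
  M3 = (-0.1140, -0.1140, 0)
rvec = (0.6146, -0.1420, 0.2307), |rvec| = θ = 0.67165 rad = 38.483°
Rodrigues: sinθ=0.62228, 1−cosθ=0.21721; R = I + sinθ·[k]× + (1−cosθ)·[k]×²:
    [+0.96467 -0.25576 -0.06329]
    [+0.17172 +0.79250 -0.58519]
    [+0.19983 +0.55365 +0.80842]
t = (0.1543, -0.0527, 0.9405) m
M0: Pc = R·M0+t = (+0.01517, +0.01807, +0.98084); u = 854.4·(+0.01517)/0.98084 + 309.1 = 322.3156, v = 679.4·(+0.01807)/0.98084 + 223.4 = 235.9160
M1: Pc = R·M1+t = (+0.23511, +0.05722, +1.02640); u = 854.4·(+0.23511)/1.02640 + 309.1 = 504.8160, v = 679.4·(+0.05722)/1.02640 + 223.4 = 261.2764
M2: Pc = R·M2+t = (+0.29343, -0.12347, +0.90016); u = 854.4·(+0.29343)/0.90016 + 309.1 = 587.6107, v = 679.4·(-0.12347)/0.90016 + 223.4 = 130.2117
M3: Pc = R·M3+t = (+0.07349, -0.16262, +0.85460); u = 854.4·(+0.07349)/0.85460 + 309.1 = 382.5675, v = 679.4·(-0.16262)/0.85460 + 223.4 = 94.1178

c0=(322.32, 235.92) c1=(504.82, 261.28) c2=(587.61, 130.21) c3=(382.57, 94.12)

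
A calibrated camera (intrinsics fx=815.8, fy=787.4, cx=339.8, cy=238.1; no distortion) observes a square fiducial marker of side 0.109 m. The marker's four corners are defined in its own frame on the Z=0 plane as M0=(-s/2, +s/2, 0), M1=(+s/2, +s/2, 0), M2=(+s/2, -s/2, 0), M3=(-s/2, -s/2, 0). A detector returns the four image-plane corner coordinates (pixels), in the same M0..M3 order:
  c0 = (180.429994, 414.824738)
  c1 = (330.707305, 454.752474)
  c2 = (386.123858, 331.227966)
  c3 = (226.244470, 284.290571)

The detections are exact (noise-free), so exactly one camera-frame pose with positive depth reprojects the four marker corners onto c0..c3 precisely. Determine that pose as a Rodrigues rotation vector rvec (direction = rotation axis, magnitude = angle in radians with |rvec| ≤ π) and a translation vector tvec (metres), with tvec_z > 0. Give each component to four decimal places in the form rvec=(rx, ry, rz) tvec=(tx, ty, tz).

rvec=(0.3936, -0.0932, 0.3348) tvec=(-0.0393, 0.0942, 0.5465)

Intrinsics K: fx=815.8, fy=787.4, cx=339.8, cy=238.1
Marker side s = 0.109 m; corners in marker frame (Z=0):
  M0 = (-0.0545, +0.0545, 0)
  M1 = (+0.0545, +0.0545, 0)
  M2 = (+0.0545, -0.0545, 0)
  M3 = (-0.0545, -0.0545, 0)
Detected image corners:
  c0 = (180.429994, 414.824738) px
  c1 = (330.707305, 454.752474) px
  c2 = (386.123858, 331.227966) px
  c3 = (226.244470, 284.290571) px
Planar DLT: solve 8×8 A·h = b for H (H[2,2]=1):
  H  [+1499.99678 -279.75079 +281.15277]
  H  [+501.52603 +1409.83290 +373.88964]
  H  [+0.28070 +0.65967 +1.00000]
B = K⁻¹H; ‖b₁‖=1.829762, ‖b₂‖=1.829762; λ = 2/(‖b₁‖+‖b₂‖) = 0.546519, sign → tz>0 ⇒ λ=+0.546519
r₁ = λ·B[:,0] = (+0.94098,+0.30171,+0.15341); r₂ = λ·B[:,1] = (-0.33758,+0.86952,+0.36052)
r₃ = r₁×r₂ = (-0.02462,-0.39103,+0.92005); SVD([r₁ r₂ r₃]) → R = UVᵀ:
  R  [+0.94098 -0.33758 -0.02462]
  R  [+0.30171 +0.86952 -0.39103]
  R  [+0.15341 +0.36052 +0.92005]
t = (-0.03929, +0.09425, +0.54652) m
tr R = 2.730545; θ = arccos((tr R − 1)/2) = 0.525102 rad = 30.086°
axis k = ((R−Rᵀ)₃₂, (R−Rᵀ)₁₃, (R−Rᵀ)₂₁) / (2 sinθ) = (+0.749601, -0.177568, +0.637627)
rvec = θ·k = (+0.393617, -0.093241, +0.334819)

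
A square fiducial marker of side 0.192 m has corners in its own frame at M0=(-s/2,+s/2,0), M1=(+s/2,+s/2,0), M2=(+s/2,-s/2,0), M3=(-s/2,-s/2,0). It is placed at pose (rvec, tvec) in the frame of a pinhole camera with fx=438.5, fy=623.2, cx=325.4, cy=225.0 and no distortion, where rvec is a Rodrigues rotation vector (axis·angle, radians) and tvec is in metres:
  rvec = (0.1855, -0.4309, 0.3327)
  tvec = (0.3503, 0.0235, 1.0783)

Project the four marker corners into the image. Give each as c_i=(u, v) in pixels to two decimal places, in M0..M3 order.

c0=(423.54, 276.37) c1=(479.99, 301.74) c2=(509.62, 202.97) c3=(454.49, 169.00)

Intrinsics K: fx=438.5, fy=623.2, cx=325.4, cy=225.0
Marker side s = 0.192 m; corners in marker frame (Z=0):
  M0 = (-0.0960, +0.0960, 0)
  M1 = (+0.0960, +0.0960, 0)
  M2 = (+0.0960, -0.0960, 0)
  M3 = (-0.0960, -0.0960, 0)
rvec = (0.1855, -0.4309, 0.3327), |rvec| = θ = 0.57513 rad = 32.953°
Rodrigues: sinθ=0.54394, 1−cosθ=0.16088; R = I + sinθ·[k]× + (1−cosθ)·[k]×²:
    [+0.85586 -0.35354 -0.37752]
    [+0.27578 +0.92943 -0.24517]
    [+0.43755 +0.10572 +0.89296]
t = (0.3503, 0.0235, 1.0783) m
M0: Pc = R·M0+t = (+0.23420, +0.08625, +1.04644); u = 438.5·(+0.23420)/1.04644 + 325.4 = 423.5380, v = 623.2·(+0.08625)/1.04644 + 225.0 = 276.3654
M1: Pc = R·M1+t = (+0.39852, +0.13920, +1.13045); u = 438.5·(+0.39852)/1.13045 + 325.4 = 479.9860, v = 623.2·(+0.13920)/1.13045 + 225.0 = 301.7388
M2: Pc = R·M2+t = (+0.46640, -0.03925, +1.11016); u = 438.5·(+0.46640)/1.11016 + 325.4 = 509.6238, v = 623.2·(-0.03925)/1.11016 + 225.0 = 202.9666
M3: Pc = R·M3+t = (+0.30208, -0.09220, +1.02615); u = 438.5·(+0.30208)/1.02615 + 325.4 = 454.4857, v = 623.2·(-0.09220)/1.02615 + 225.0 = 169.0049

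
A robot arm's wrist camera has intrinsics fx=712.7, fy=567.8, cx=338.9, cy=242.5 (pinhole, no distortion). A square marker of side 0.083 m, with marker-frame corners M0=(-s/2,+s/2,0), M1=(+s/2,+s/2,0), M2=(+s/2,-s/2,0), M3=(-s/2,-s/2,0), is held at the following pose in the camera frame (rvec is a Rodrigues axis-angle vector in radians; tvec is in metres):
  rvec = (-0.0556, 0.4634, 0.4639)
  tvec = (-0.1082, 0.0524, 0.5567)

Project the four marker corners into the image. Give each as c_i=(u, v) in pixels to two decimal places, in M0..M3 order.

Intrinsics K: fx=712.7, fy=567.8, cx=338.9, cy=242.5
Marker side s = 0.083 m; corners in marker frame (Z=0):
  M0 = (-0.0415, +0.0415, 0)
  M1 = (+0.0415, +0.0415, 0)
  M2 = (+0.0415, -0.0415, 0)
  M3 = (-0.0415, -0.0415, 0)
rvec = (-0.0556, 0.4634, 0.4639), |rvec| = θ = 0.65805 rad = 37.704°
Rodrigues: sinθ=0.61158, 1−cosθ=0.20882; R = I + sinθ·[k]× + (1−cosθ)·[k]×²:
    [+0.79267 -0.44356 +0.41823]
    [+0.41871 +0.89474 +0.15534]
    [-0.44311 +0.05199 +0.89496]
t = (-0.1082, 0.0524, 0.5567) m
M0: Pc = R·M0+t = (-0.15950, +0.07215, +0.57725); u = 712.7·(-0.15950)/0.57725 + 338.9 = 141.9680, v = 567.8·(+0.07215)/0.57725 + 242.5 = 313.4741
M1: Pc = R·M1+t = (-0.09371, +0.10691, +0.54047); u = 712.7·(-0.09371)/0.54047 + 338.9 = 215.3250, v = 567.8·(+0.10691)/0.54047 + 242.5 = 354.8144
M2: Pc = R·M2+t = (-0.05690, +0.03265, +0.53615); u = 712.7·(-0.05690)/0.53615 + 338.9 = 263.2688, v = 567.8·(+0.03265)/0.53615 + 242.5 = 277.0719
M3: Pc = R·M3+t = (-0.12269, -0.00211, +0.57293); u = 712.7·(-0.12269)/0.57293 + 338.9 = 186.2816, v = 567.8·(-0.00211)/0.57293 + 242.5 = 240.4108

c0=(141.97, 313.47) c1=(215.33, 354.81) c2=(263.27, 277.07) c3=(186.28, 240.41)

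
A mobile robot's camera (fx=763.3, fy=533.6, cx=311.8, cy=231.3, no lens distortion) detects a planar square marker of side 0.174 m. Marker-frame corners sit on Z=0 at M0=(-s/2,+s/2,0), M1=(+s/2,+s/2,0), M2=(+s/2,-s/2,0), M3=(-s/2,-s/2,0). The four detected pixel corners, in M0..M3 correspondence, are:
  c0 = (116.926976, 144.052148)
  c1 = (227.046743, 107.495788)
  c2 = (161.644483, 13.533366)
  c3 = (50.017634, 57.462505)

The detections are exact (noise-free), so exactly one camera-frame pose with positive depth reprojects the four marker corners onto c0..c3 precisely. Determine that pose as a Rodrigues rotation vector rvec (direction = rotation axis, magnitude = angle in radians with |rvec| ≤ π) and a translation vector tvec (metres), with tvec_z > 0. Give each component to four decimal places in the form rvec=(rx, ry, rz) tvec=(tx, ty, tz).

rvec=(0.3493, 0.2823, -0.3966) tvec=(-0.2208, -0.2708, 0.9700)

Intrinsics K: fx=763.3, fy=533.6, cx=311.8, cy=231.3
Marker side s = 0.174 m; corners in marker frame (Z=0):
  M0 = (-0.0870, +0.0870, 0)
  M1 = (+0.0870, +0.0870, 0)
  M2 = (+0.0870, -0.0870, 0)
  M3 = (-0.0870, -0.0870, 0)
Detected image corners:
  c0 = (116.926976, 144.052148) px
  c1 = (227.046743, 107.495788) px
  c2 = (161.644483, 13.533366) px
  c3 = (50.017634, 57.462505) px
Planar DLT: solve 8×8 A·h = b for H (H[2,2]=1):
  H  [+589.41683 +419.63597 +138.06770]
  H  [-258.43639 +541.00908 +82.34787]
  H  [-0.34324 +0.28293 +1.00000]
B = K⁻¹H; ‖b₁‖=1.030965, ‖b₂‖=1.030965; λ = 2/(‖b₁‖+‖b₂‖) = 0.969965, sign → tz>0 ⇒ λ=+0.969965
r₁ = λ·B[:,0] = (+0.88500,-0.32546,-0.33293); r₂ = λ·B[:,1] = (+0.42115,+0.86448,+0.27443)
r₃ = r₁×r₂ = (+0.19850,-0.38309,+0.90213); SVD([r₁ r₂ r₃]) → R = UVᵀ:
  R  [+0.88500 +0.42115 +0.19850]
  R  [-0.32546 +0.86448 -0.38309]
  R  [-0.33293 +0.27443 +0.90213]
t = (-0.22077, -0.27076, +0.96997) m
tr R = 2.651613; θ = arccos((tr R − 1)/2) = 0.599166 rad = 34.330°
axis k = ((R−Rᵀ)₃₂, (R−Rᵀ)₁₃, (R−Rᵀ)₂₁) / (2 sinθ) = (+0.582949, +0.471165, -0.661947)
rvec = θ·k = (+0.349283, +0.282306, -0.396616)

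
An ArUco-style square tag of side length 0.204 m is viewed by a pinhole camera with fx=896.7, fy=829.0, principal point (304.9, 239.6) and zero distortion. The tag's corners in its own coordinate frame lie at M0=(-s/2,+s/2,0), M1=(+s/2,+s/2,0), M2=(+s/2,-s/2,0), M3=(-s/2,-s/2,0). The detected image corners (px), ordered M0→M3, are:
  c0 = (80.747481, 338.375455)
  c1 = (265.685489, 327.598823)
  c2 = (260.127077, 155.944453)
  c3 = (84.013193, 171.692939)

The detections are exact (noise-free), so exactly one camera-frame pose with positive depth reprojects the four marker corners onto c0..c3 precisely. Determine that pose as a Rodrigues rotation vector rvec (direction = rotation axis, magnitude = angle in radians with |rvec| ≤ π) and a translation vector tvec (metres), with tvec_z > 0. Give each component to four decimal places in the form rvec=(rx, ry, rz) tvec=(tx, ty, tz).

rvec=(-0.2307, 0.1678, -0.0601) tvec=(-0.1453, 0.0081, 0.9742)

Intrinsics K: fx=896.7, fy=829.0, cx=304.9, cy=239.6
Marker side s = 0.204 m; corners in marker frame (Z=0):
  M0 = (-0.1020, +0.1020, 0)
  M1 = (+0.1020, +0.1020, 0)
  M2 = (+0.1020, -0.1020, 0)
  M3 = (-0.1020, -0.1020, 0)
Detected image corners:
  c0 = (80.747481, 338.375455) px
  c1 = (265.685489, 327.598823) px
  c2 = (260.127077, 155.944453) px
  c3 = (84.013193, 171.692939) px
Planar DLT: solve 8×8 A·h = b for H (H[2,2]=1):
  H  [+856.30325 -35.92804 +171.13075]
  H  [-105.74221 +769.79211 +246.45469]
  H  [-0.16277 -0.23857 +1.00000]
B = K⁻¹H; ‖b₁‖=1.026487, ‖b₂‖=1.026487; λ = 2/(‖b₁‖+‖b₂‖) = 0.974197, sign → tz>0 ⇒ λ=+0.974197
r₁ = λ·B[:,0] = (+0.98423,-0.07843,-0.15857); r₂ = λ·B[:,1] = (+0.03999,+0.97179,-0.23242)
r₃ = r₁×r₂ = (+0.17233,+0.22241,+0.95960); SVD([r₁ r₂ r₃]) → R = UVᵀ:
  R  [+0.98423 +0.03999 +0.17233]
  R  [-0.07843 +0.97179 +0.22241]
  R  [-0.15857 -0.23242 +0.95960]
t = (-0.14533, +0.00806, +0.97420) m
tr R = 2.915623; θ = arccos((tr R − 1)/2) = 0.291509 rad = 16.702°
axis k = ((R−Rᵀ)₃₂, (R−Rᵀ)₁₃, (R−Rᵀ)₂₁) / (2 sinθ) = (-0.791289, +0.575684, -0.206032)
rvec = θ·k = (-0.230668, +0.167817, -0.060060)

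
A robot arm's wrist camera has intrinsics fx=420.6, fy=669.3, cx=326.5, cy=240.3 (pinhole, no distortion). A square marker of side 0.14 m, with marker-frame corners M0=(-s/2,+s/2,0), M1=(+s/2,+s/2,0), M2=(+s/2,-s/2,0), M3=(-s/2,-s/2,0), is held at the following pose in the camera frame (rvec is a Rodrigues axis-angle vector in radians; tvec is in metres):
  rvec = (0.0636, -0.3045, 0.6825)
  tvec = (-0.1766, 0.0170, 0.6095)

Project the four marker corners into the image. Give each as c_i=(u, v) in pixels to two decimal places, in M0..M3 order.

c0=(131.19, 272.91) c1=(213.00, 362.00) c2=(272.58, 246.07) c3=(195.76, 149.69)

Intrinsics K: fx=420.6, fy=669.3, cx=326.5, cy=240.3
Marker side s = 0.14 m; corners in marker frame (Z=0):
  M0 = (-0.0700, +0.0700, 0)
  M1 = (+0.0700, +0.0700, 0)
  M2 = (+0.0700, -0.0700, 0)
  M3 = (-0.0700, -0.0700, 0)
rvec = (0.0636, -0.3045, 0.6825), |rvec| = θ = 0.75005 rad = 42.975°
Rodrigues: sinθ=0.68167, 1−cosθ=0.26834; R = I + sinθ·[k]× + (1−cosθ)·[k]×²:
    [+0.73359 -0.62952 -0.25604]
    [+0.61105 +0.77588 -0.15693]
    [+0.29745 -0.04133 +0.95384]
t = (-0.1766, 0.0170, 0.6095) m
M0: Pc = R·M0+t = (-0.27202, +0.02854, +0.58579); u = 420.6·(-0.27202)/0.58579 + 326.5 = 131.1888, v = 669.3·(+0.02854)/0.58579 + 240.3 = 272.9073
M1: Pc = R·M1+t = (-0.16932, +0.11409, +0.62743); u = 420.6·(-0.16932)/0.62743 + 326.5 = 212.9985, v = 669.3·(+0.11409)/0.62743 + 240.3 = 361.9986
M2: Pc = R·M2+t = (-0.08118, +0.00546, +0.63321); u = 420.6·(-0.08118)/0.63321 + 326.5 = 272.5761, v = 669.3·(+0.00546)/0.63321 + 240.3 = 246.0726
M3: Pc = R·M3+t = (-0.18388, -0.08009, +0.59157); u = 420.6·(-0.18388)/0.59157 + 326.5 = 195.7604, v = 669.3·(-0.08009)/0.59157 + 240.3 = 149.6923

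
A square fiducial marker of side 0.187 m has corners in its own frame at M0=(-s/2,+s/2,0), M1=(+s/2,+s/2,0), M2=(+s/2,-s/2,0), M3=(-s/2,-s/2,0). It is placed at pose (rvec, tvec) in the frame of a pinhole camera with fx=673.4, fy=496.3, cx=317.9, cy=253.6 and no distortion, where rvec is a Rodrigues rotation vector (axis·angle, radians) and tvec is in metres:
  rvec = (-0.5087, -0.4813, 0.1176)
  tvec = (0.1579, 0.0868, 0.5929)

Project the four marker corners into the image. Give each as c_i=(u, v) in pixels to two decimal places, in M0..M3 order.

Intrinsics K: fx=673.4, fy=496.3, cx=317.9, cy=253.6
Marker side s = 0.187 m; corners in marker frame (Z=0):
  M0 = (-0.0935, +0.0935, 0)
  M1 = (+0.0935, +0.0935, 0)
  M2 = (+0.0935, -0.0935, 0)
  M3 = (-0.0935, -0.0935, 0)
rvec = (-0.5087, -0.4813, 0.1176), |rvec| = θ = 0.71011 rad = 40.686°
Rodrigues: sinθ=0.65192, 1−cosθ=0.24171; R = I + sinθ·[k]× + (1−cosθ)·[k]×²:
    [+0.88233 +0.00940 -0.47053]
    [+0.22532 +0.86933 +0.43988]
    [+0.41318 -0.49414 +0.76492]
t = (0.1579, 0.0868, 0.5929) m
M0: Pc = R·M0+t = (+0.07628, +0.14701, +0.50807); u = 673.4·(+0.07628)/0.50807 + 317.9 = 419.0039, v = 496.3·(+0.14701)/0.50807 + 253.6 = 397.2103
M1: Pc = R·M1+t = (+0.24128, +0.18915, +0.58533); u = 673.4·(+0.24128)/0.58533 + 317.9 = 595.4796, v = 496.3·(+0.18915)/0.58533 + 253.6 = 413.9798
M2: Pc = R·M2+t = (+0.23952, +0.02659, +0.67773); u = 673.4·(+0.23952)/0.67773 + 317.9 = 555.8874, v = 496.3·(+0.02659)/0.67773 + 253.6 = 273.0683
M3: Pc = R·M3+t = (+0.07452, -0.01555, +0.60047); u = 673.4·(+0.07452)/0.60047 + 317.9 = 401.4745, v = 496.3·(-0.01555)/0.60047 + 253.6 = 240.7476

c0=(419.00, 397.21) c1=(595.48, 413.98) c2=(555.89, 273.07) c3=(401.47, 240.75)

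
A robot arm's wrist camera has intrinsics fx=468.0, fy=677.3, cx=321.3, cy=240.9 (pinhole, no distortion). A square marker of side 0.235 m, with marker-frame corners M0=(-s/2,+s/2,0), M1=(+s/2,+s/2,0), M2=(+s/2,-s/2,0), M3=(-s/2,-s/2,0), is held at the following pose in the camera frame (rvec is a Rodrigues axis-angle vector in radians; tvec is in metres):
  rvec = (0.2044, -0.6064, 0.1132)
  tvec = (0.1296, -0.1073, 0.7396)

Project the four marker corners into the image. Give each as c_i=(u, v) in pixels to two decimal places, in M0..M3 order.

c0=(330.97, 242.62) c1=(438.12, 251.12) c2=(466.62, 55.13) c3=(359.32, 5.56)

Intrinsics K: fx=468.0, fy=677.3, cx=321.3, cy=240.9
Marker side s = 0.235 m; corners in marker frame (Z=0):
  M0 = (-0.1175, +0.1175, 0)
  M1 = (+0.1175, +0.1175, 0)
  M2 = (+0.1175, -0.1175, 0)
  M3 = (-0.1175, -0.1175, 0)
rvec = (0.2044, -0.6064, 0.1132), |rvec| = θ = 0.64986 rad = 37.234°
Rodrigues: sinθ=0.60507, 1−cosθ=0.20383; R = I + sinθ·[k]× + (1−cosθ)·[k]×²:
    [+0.81633 -0.16522 -0.55344]
    [+0.04558 +0.97365 -0.22345]
    [+0.57578 +0.15718 +0.80235]
t = (0.1296, -0.1073, 0.7396) m
M0: Pc = R·M0+t = (+0.01427, +0.00175, +0.69042); u = 468.0·(+0.01427)/0.69042 + 321.3 = 330.9709, v = 677.3·(+0.00175)/0.69042 + 240.9 = 242.6156
M1: Pc = R·M1+t = (+0.20611, +0.01246, +0.82572); u = 468.0·(+0.20611)/0.82572 + 321.3 = 438.1158, v = 677.3·(+0.01246)/0.82572 + 240.9 = 251.1195
M2: Pc = R·M2+t = (+0.24493, -0.21635, +0.78878); u = 468.0·(+0.24493)/0.78878 + 321.3 = 466.6231, v = 677.3·(-0.21635)/0.78878 + 240.9 = 55.1294
M3: Pc = R·M3+t = (+0.05309, -0.22706, +0.65348); u = 468.0·(+0.05309)/0.65348 + 321.3 = 359.3245, v = 677.3·(-0.22706)/0.65348 + 240.9 = 5.5634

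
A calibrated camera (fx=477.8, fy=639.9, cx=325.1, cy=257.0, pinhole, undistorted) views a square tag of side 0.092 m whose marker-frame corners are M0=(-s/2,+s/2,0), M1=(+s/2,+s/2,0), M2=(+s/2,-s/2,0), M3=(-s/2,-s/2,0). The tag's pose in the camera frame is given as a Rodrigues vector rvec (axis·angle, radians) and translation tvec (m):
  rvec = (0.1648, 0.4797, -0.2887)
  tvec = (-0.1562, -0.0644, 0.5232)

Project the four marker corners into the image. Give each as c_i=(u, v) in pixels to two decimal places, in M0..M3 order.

Intrinsics K: fx=477.8, fy=639.9, cx=325.1, cy=257.0
Marker side s = 0.092 m; corners in marker frame (Z=0):
  M0 = (-0.0460, +0.0460, 0)
  M1 = (+0.0460, +0.0460, 0)
  M2 = (+0.0460, -0.0460, 0)
  M3 = (-0.0460, -0.0460, 0)
rvec = (0.1648, 0.4797, -0.2887), |rvec| = θ = 0.58363 rad = 33.439°
Rodrigues: sinθ=0.55105, 1−cosθ=0.16553; R = I + sinθ·[k]× + (1−cosθ)·[k]×²:
    [+0.84767 +0.31101 +0.42981]
    [-0.23417 +0.94630 -0.22290]
    [-0.47605 +0.08830 +0.87497]
t = (-0.1562, -0.0644, 0.5232) m
M0: Pc = R·M0+t = (-0.18089, -0.01010, +0.54916); u = 477.8·(-0.18089)/0.54916 + 325.1 = 167.7186, v = 639.9·(-0.01010)/0.54916 + 257.0 = 245.2329
M1: Pc = R·M1+t = (-0.10290, -0.03164, +0.50536); u = 477.8·(-0.10290)/0.50536 + 325.1 = 227.8114, v = 639.9·(-0.03164)/0.50536 + 257.0 = 216.9342
M2: Pc = R·M2+t = (-0.13151, -0.11870, +0.49724); u = 477.8·(-0.13151)/0.49724 + 325.1 = 198.7281, v = 639.9·(-0.11870)/0.49724 + 257.0 = 104.2426
M3: Pc = R·M3+t = (-0.20950, -0.09716, +0.54104); u = 477.8·(-0.20950)/0.54104 + 325.1 = 140.0873, v = 639.9·(-0.09716)/0.54104 + 257.0 = 142.0885

c0=(167.72, 245.23) c1=(227.81, 216.93) c2=(198.73, 104.24) c3=(140.09, 142.09)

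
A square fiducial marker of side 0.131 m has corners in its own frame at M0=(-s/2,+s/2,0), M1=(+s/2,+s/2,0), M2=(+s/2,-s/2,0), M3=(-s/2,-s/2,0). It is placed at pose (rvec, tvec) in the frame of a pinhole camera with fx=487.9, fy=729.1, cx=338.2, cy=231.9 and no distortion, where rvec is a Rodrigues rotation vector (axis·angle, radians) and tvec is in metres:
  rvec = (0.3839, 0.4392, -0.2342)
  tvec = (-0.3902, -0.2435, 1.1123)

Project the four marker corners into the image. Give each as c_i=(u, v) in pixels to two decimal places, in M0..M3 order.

c0=(158.48, 121.87) c1=(199.79, 104.03) c2=(176.42, 18.03) c3=(134.85, 41.09)

Intrinsics K: fx=487.9, fy=729.1, cx=338.2, cy=231.9
Marker side s = 0.131 m; corners in marker frame (Z=0):
  M0 = (-0.0655, +0.0655, 0)
  M1 = (+0.0655, +0.0655, 0)
  M2 = (+0.0655, -0.0655, 0)
  M3 = (-0.0655, -0.0655, 0)
rvec = (0.3839, 0.4392, -0.2342), |rvec| = θ = 0.62859 rad = 36.016°
Rodrigues: sinθ=0.58800, 1−cosθ=0.19114; R = I + sinθ·[k]× + (1−cosθ)·[k]×²:
    [+0.88015 +0.30064 +0.36735]
    [-0.13751 +0.90217 -0.40887]
    [-0.45434 +0.30935 +0.83539]
t = (-0.3902, -0.2435, 1.1123) m
M0: Pc = R·M0+t = (-0.42816, -0.17540, +1.16232); u = 487.9·(-0.42816)/1.16232 + 338.2 = 158.4751, v = 729.1·(-0.17540)/1.16232 + 231.9 = 121.8749
M1: Pc = R·M1+t = (-0.31286, -0.19341, +1.10280); u = 487.9·(-0.31286)/1.10280 + 338.2 = 199.7861, v = 729.1·(-0.19341)/1.10280 + 231.9 = 104.0270
M2: Pc = R·M2+t = (-0.35224, -0.31160, +1.06228); u = 487.9·(-0.35224)/1.06228 + 338.2 = 176.4166, v = 729.1·(-0.31160)/1.06228 + 231.9 = 18.0322
M3: Pc = R·M3+t = (-0.46754, -0.29359, +1.12180); u = 487.9·(-0.46754)/1.12180 + 338.2 = 134.8531, v = 729.1·(-0.29359)/1.12180 + 231.9 = 41.0874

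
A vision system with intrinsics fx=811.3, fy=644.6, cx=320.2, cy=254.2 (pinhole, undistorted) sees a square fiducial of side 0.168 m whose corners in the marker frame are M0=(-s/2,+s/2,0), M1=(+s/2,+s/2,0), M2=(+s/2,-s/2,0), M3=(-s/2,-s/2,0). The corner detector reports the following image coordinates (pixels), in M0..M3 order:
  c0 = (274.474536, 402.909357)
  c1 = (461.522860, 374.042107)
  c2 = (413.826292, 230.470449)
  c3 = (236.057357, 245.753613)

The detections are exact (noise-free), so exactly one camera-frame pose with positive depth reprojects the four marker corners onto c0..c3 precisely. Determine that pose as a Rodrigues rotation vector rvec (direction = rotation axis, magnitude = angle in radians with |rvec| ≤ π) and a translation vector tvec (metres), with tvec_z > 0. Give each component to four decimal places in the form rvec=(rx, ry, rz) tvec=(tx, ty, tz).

Intrinsics K: fx=811.3, fy=644.6, cx=320.2, cy=254.2
Marker side s = 0.168 m; corners in marker frame (Z=0):
  M0 = (-0.0840, +0.0840, 0)
  M1 = (+0.0840, +0.0840, 0)
  M2 = (+0.0840, -0.0840, 0)
  M3 = (-0.0840, -0.0840, 0)
Detected image corners:
  c0 = (274.474536, 402.909357) px
  c1 = (461.522860, 374.042107) px
  c2 = (413.826292, 230.470449) px
  c3 = (236.057357, 245.753613) px
Planar DLT: solve 8×8 A·h = b for H (H[2,2]=1):
  H  [+1249.98853 +113.49198 +349.37176]
  H  [+19.37941 +763.27761 +310.22882]
  H  [+0.47677 -0.41535 +1.00000]
B = K⁻¹H; ‖b₁‖=1.442796, ‖b₂‖=1.442796; λ = 2/(‖b₁‖+‖b₂‖) = 0.693099, sign → tz>0 ⇒ λ=+0.693099
r₁ = λ·B[:,0] = (+0.93745,-0.10948,+0.33045); r₂ = λ·B[:,1] = (+0.21057,+0.93423,-0.28788)
r₃ = r₁×r₂ = (-0.27720,+0.33945,+0.89885); SVD([r₁ r₂ r₃]) → R = UVᵀ:
  R  [+0.93745 +0.21057 -0.27720]
  R  [-0.10948 +0.93423 +0.33945]
  R  [+0.33045 -0.28788 +0.89885]
t = (+0.02492, +0.06024, +0.69310) m
tr R = 2.770534; θ = arccos((tr R − 1)/2) = 0.483729 rad = 27.716°
axis k = ((R−Rᵀ)₃₂, (R−Rᵀ)₁₃, (R−Rᵀ)₂₁) / (2 sinθ) = (-0.674427, -0.653267, -0.344078)
rvec = θ·k = (-0.326240, -0.316004, -0.166441)

rvec=(-0.3262, -0.3160, -0.1664) tvec=(0.0249, 0.0602, 0.6931)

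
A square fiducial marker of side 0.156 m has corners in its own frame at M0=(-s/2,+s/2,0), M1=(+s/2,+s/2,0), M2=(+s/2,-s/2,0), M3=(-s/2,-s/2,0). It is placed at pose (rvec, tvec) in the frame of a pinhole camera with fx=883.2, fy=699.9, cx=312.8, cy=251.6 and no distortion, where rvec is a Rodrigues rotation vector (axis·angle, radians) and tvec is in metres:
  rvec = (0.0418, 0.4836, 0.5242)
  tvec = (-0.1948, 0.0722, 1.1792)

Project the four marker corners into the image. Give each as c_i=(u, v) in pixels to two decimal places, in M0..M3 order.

Intrinsics K: fx=883.2, fy=699.9, cx=312.8, cy=251.6
Marker side s = 0.156 m; corners in marker frame (Z=0):
  M0 = (-0.0780, +0.0780, 0)
  M1 = (+0.0780, +0.0780, 0)
  M2 = (+0.0780, -0.0780, 0)
  M3 = (-0.0780, -0.0780, 0)
rvec = (0.0418, 0.4836, 0.5242), |rvec| = θ = 0.71442 rad = 40.933°
Rodrigues: sinθ=0.65518, 1−cosθ=0.24453; R = I + sinθ·[k]× + (1−cosθ)·[k]×²:
    [+0.75631 -0.47105 +0.45400]
    [+0.49042 +0.86752 +0.08312]
    [-0.43300 +0.15979 +0.88712]
t = (-0.1948, 0.0722, 1.1792) m
M0: Pc = R·M0+t = (-0.29053, +0.10161, +1.22544); u = 883.2·(-0.29053)/1.22544 + 312.8 = 103.4059, v = 699.9·(+0.10161)/1.22544 + 251.6 = 309.6360
M1: Pc = R·M1+t = (-0.17255, +0.17812, +1.15789); u = 883.2·(-0.17255)/1.15789 + 312.8 = 181.1847, v = 699.9·(+0.17812)/1.15789 + 251.6 = 359.2660
M2: Pc = R·M2+t = (-0.09907, +0.04279, +1.13296); u = 883.2·(-0.09907)/1.13296 + 312.8 = 235.5730, v = 699.9·(+0.04279)/1.13296 + 251.6 = 278.0317
M3: Pc = R·M3+t = (-0.21705, -0.03372, +1.20051); u = 883.2·(-0.21705)/1.20051 + 312.8 = 153.1190, v = 699.9·(-0.03372)/1.20051 + 251.6 = 231.9419

c0=(103.41, 309.64) c1=(181.18, 359.27) c2=(235.57, 278.03) c3=(153.12, 231.94)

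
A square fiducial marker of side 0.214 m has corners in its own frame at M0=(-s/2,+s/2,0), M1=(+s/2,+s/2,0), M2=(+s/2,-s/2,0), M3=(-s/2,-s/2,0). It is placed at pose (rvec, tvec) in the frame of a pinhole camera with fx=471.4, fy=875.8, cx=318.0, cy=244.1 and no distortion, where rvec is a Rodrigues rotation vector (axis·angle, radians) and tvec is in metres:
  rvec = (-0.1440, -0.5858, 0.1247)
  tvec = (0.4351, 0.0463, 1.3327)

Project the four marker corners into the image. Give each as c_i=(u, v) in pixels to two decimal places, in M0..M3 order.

Intrinsics K: fx=471.4, fy=875.8, cx=318.0, cy=244.1
Marker side s = 0.214 m; corners in marker frame (Z=0):
  M0 = (-0.1070, +0.1070, 0)
  M1 = (+0.1070, +0.1070, 0)
  M2 = (+0.1070, -0.1070, 0)
  M3 = (-0.1070, -0.1070, 0)
rvec = (-0.1440, -0.5858, 0.1247), |rvec| = θ = 0.61599 rad = 35.294°
Rodrigues: sinθ=0.57777, 1−cosθ=0.18380; R = I + sinθ·[k]× + (1−cosθ)·[k]×²:
    [+0.82624 -0.07610 -0.55815]
    [+0.15782 +0.98242 +0.09968]
    [+0.54075 -0.17045 +0.82373]
t = (0.4351, 0.0463, 1.3327) m
M0: Pc = R·M0+t = (+0.33855, +0.13453, +1.25660); u = 471.4·(+0.33855)/1.25660 + 318.0 = 445.0029, v = 875.8·(+0.13453)/1.25660 + 244.1 = 337.8635
M1: Pc = R·M1+t = (+0.51537, +0.16831, +1.37232); u = 471.4·(+0.51537)/1.37232 + 318.0 = 495.0307, v = 875.8·(+0.16831)/1.37232 + 244.1 = 351.5111
M2: Pc = R·M2+t = (+0.53165, -0.04193, +1.40880); u = 471.4·(+0.53165)/1.40880 + 318.0 = 495.8965, v = 875.8·(-0.04193)/1.40880 + 244.1 = 218.0322
M3: Pc = R·M3+t = (+0.35483, -0.07571, +1.29308); u = 471.4·(+0.35483)/1.29308 + 318.0 = 447.3573, v = 875.8·(-0.07571)/1.29308 + 244.1 = 192.8242

c0=(445.00, 337.86) c1=(495.03, 351.51) c2=(495.90, 218.03) c3=(447.36, 192.82)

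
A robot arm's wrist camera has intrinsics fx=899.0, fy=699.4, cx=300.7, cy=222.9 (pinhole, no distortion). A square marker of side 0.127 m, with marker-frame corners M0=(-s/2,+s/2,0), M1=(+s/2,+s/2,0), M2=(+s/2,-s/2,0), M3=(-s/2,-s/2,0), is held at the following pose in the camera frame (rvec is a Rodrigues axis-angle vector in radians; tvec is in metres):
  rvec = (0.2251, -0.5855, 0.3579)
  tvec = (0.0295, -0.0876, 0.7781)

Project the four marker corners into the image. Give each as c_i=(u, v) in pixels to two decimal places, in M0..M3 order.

Intrinsics K: fx=899.0, fy=699.4, cx=300.7, cy=222.9
Marker side s = 0.127 m; corners in marker frame (Z=0):
  M0 = (-0.0635, +0.0635, 0)
  M1 = (+0.0635, +0.0635, 0)
  M2 = (+0.0635, -0.0635, 0)
  M3 = (-0.0635, -0.0635, 0)
rvec = (0.2251, -0.5855, 0.3579), |rvec| = θ = 0.72220 rad = 41.379°
Rodrigues: sinθ=0.66104, 1−cosθ=0.24965; R = I + sinθ·[k]× + (1−cosθ)·[k]×²:
    [+0.77461 -0.39067 -0.49735]
    [+0.26451 +0.91444 -0.30634]
    [+0.57448 +0.10574 +0.81166]
t = (0.0295, -0.0876, 0.7781) m
M0: Pc = R·M0+t = (-0.04450, -0.04633, +0.74834); u = 899.0·(-0.04450)/0.74834 + 300.7 = 247.2464, v = 699.4·(-0.04633)/0.74834 + 222.9 = 179.6002
M1: Pc = R·M1+t = (+0.05388, -0.01274, +0.82129); u = 899.0·(+0.05388)/0.82129 + 300.7 = 359.6776, v = 699.4·(-0.01274)/0.82129 + 222.9 = 212.0533
M2: Pc = R·M2+t = (+0.10350, -0.12887, +0.80786); u = 899.0·(+0.10350)/0.80786 + 300.7 = 415.8705, v = 699.4·(-0.12887)/0.80786 + 222.9 = 111.3317
M3: Pc = R·M3+t = (+0.00512, -0.16246, +0.73491); u = 899.0·(+0.00512)/0.73491 + 300.7 = 306.9635, v = 699.4·(-0.16246)/0.73491 + 222.9 = 68.2864

c0=(247.25, 179.60) c1=(359.68, 212.05) c2=(415.87, 111.33) c3=(306.96, 68.29)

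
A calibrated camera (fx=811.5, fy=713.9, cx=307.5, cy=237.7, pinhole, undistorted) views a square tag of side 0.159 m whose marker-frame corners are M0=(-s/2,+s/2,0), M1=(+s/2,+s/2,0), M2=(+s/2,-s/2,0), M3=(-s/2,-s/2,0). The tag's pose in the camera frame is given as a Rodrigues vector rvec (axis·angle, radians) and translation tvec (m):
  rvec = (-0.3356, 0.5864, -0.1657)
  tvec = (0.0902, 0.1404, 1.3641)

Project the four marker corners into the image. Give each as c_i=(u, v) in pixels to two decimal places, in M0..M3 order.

c0=(324.89, 359.15) c1=(407.86, 345.15) c2=(398.10, 262.31) c3=(318.97, 280.49)

Intrinsics K: fx=811.5, fy=713.9, cx=307.5, cy=237.7
Marker side s = 0.159 m; corners in marker frame (Z=0):
  M0 = (-0.0795, +0.0795, 0)
  M1 = (+0.0795, +0.0795, 0)
  M2 = (+0.0795, -0.0795, 0)
  M3 = (-0.0795, -0.0795, 0)
rvec = (-0.3356, 0.5864, -0.1657), |rvec| = θ = 0.69566 rad = 39.859°
Rodrigues: sinθ=0.64090, 1−cosθ=0.23237; R = I + sinθ·[k]× + (1−cosθ)·[k]×²:
    [+0.82171 +0.05816 +0.56693]
    [-0.24715 +0.93274 +0.26252]
    [-0.51353 -0.35583 +0.78081]
t = (0.0902, 0.1404, 1.3641) m
M0: Pc = R·M0+t = (+0.02950, +0.23420, +1.37664); u = 811.5·(+0.02950)/1.37664 + 307.5 = 324.8886, v = 713.9·(+0.23420)/1.37664 + 237.7 = 359.1525
M1: Pc = R·M1+t = (+0.16015, +0.19490, +1.29499); u = 811.5·(+0.16015)/1.29499 + 307.5 = 407.8574, v = 713.9·(+0.19490)/1.29499 + 237.7 = 345.1470
M2: Pc = R·M2+t = (+0.15090, +0.04660, +1.35156); u = 811.5·(+0.15090)/1.35156 + 307.5 = 398.1039, v = 713.9·(+0.04660)/1.35156 + 237.7 = 262.3138
M3: Pc = R·M3+t = (+0.02025, +0.08590, +1.43321); u = 811.5·(+0.02025)/1.43321 + 307.5 = 318.9660, v = 713.9·(+0.08590)/1.43321 + 237.7 = 280.4855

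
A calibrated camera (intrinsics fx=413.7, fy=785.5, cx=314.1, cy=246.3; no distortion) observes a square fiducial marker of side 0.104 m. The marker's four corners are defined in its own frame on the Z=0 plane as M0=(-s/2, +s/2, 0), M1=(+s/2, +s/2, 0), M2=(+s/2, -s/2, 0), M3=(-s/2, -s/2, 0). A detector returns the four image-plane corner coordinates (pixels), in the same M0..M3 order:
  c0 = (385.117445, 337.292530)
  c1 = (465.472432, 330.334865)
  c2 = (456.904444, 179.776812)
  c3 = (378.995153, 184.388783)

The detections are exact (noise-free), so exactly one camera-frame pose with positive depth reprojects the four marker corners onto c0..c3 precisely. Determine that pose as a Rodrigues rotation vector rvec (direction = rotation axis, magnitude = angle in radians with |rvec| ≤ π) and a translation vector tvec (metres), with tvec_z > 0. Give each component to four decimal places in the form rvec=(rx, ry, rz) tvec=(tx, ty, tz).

Intrinsics K: fx=413.7, fy=785.5, cx=314.1, cy=246.3
Marker side s = 0.104 m; corners in marker frame (Z=0):
  M0 = (-0.0520, +0.0520, 0)
  M1 = (+0.0520, +0.0520, 0)
  M2 = (+0.0520, -0.0520, 0)
  M3 = (-0.0520, -0.0520, 0)
Detected image corners:
  c0 = (385.117445, 337.292530) px
  c1 = (465.472432, 330.334865) px
  c2 = (456.904444, 179.776812) px
  c3 = (378.995153, 184.388783) px
Planar DLT: solve 8×8 A·h = b for H (H[2,2]=1):
  H  [+818.38935 -59.94188 +421.84472]
  H  [-20.14508 +1378.93799 +256.70519]
  H  [+0.13684 -0.30988 +1.00000]
B = K⁻¹H; ‖b₁‖=1.880566, ‖b₂‖=1.880566; λ = 2/(‖b₁‖+‖b₂‖) = 0.531755, sign → tz>0 ⇒ λ=+0.531755
r₁ = λ·B[:,0] = (+0.99668,-0.03645,+0.07276); r₂ = λ·B[:,1] = (+0.04806,+0.98516,-0.16478)
r₃ = r₁×r₂ = (-0.06568,+0.16773,+0.98364); SVD([r₁ r₂ r₃]) → R = UVᵀ:
  R  [+0.99668 +0.04806 -0.06568]
  R  [-0.03645 +0.98516 +0.16773]
  R  [+0.07276 -0.16478 +0.98364]
t = (+0.13849, +0.00704, +0.53175) m
tr R = 2.965484; θ = arccos((tr R − 1)/2) = 0.186052 rad = 10.660°
axis k = ((R−Rᵀ)₃₂, (R−Rᵀ)₁₃, (R−Rᵀ)₂₁) / (2 sinθ) = (-0.898771, -0.374200, -0.228441)
rvec = θ·k = (-0.167218, -0.069621, -0.042502)

rvec=(-0.1672, -0.0696, -0.0425) tvec=(0.1385, 0.0070, 0.5318)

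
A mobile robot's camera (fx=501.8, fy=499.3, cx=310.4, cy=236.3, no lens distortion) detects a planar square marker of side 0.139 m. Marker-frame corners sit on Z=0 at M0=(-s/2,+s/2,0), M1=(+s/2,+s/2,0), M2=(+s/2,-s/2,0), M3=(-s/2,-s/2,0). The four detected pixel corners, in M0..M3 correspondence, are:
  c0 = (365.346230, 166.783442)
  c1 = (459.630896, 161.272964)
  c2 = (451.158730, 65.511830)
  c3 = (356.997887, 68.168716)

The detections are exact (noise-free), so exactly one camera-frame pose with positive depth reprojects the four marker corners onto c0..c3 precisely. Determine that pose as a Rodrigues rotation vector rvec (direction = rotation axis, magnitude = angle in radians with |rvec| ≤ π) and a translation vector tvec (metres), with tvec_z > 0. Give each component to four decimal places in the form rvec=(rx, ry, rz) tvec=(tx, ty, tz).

Intrinsics K: fx=501.8, fy=499.3, cx=310.4, cy=236.3
Marker side s = 0.139 m; corners in marker frame (Z=0):
  M0 = (-0.0695, +0.0695, 0)
  M1 = (+0.0695, +0.0695, 0)
  M2 = (+0.0695, -0.0695, 0)
  M3 = (-0.0695, -0.0695, 0)
Detected image corners:
  c0 = (365.346230, 166.783442) px
  c1 = (459.630896, 161.272964) px
  c2 = (451.158730, 65.511830) px
  c3 = (356.997887, 68.168716) px
Planar DLT: solve 8×8 A·h = b for H (H[2,2]=1):
  H  [+763.62036 +48.99704 +408.96295]
  H  [-5.11200 +695.78828 +115.30918]
  H  [+0.21005 -0.02820 +1.00000]
B = K⁻¹H; ‖b₁‖=1.411856, ‖b₂‖=1.411856; λ = 2/(‖b₁‖+‖b₂‖) = 0.708287, sign → tz>0 ⇒ λ=+0.708287
r₁ = λ·B[:,0] = (+0.98582,-0.07766,+0.14878); r₂ = λ·B[:,1] = (+0.08152,+0.99647,-0.01998)
r₃ = r₁×r₂ = (-0.14670,+0.03182,+0.98867); SVD([r₁ r₂ r₃]) → R = UVᵀ:
  R  [+0.98582 +0.08152 -0.14670]
  R  [-0.07766 +0.99647 +0.03182]
  R  [+0.14878 -0.01998 +0.98867]
t = (+0.13912, -0.17163, +0.70829) m
tr R = 2.970958; θ = arccos((tr R − 1)/2) = 0.170625 rad = 9.776°
axis k = ((R−Rᵀ)₃₂, (R−Rᵀ)₁₃, (R−Rᵀ)₂₁) / (2 sinθ) = (-0.152523, -0.870077, -0.468725)
rvec = θ·k = (-0.026024, -0.148456, -0.079976)

rvec=(-0.0260, -0.1485, -0.0800) tvec=(0.1391, -0.1716, 0.7083)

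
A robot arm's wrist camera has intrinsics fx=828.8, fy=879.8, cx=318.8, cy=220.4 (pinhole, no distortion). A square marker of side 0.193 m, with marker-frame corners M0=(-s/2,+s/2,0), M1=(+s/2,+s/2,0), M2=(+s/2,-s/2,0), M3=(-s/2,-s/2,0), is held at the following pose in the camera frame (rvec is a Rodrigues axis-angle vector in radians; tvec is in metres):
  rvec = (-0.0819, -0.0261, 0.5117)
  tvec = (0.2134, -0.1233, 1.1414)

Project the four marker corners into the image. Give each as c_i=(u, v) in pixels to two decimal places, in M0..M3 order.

Intrinsics K: fx=828.8, fy=879.8, cx=318.8, cy=220.4
Marker side s = 0.193 m; corners in marker frame (Z=0):
  M0 = (-0.0965, +0.0965, 0)
  M1 = (+0.0965, +0.0965, 0)
  M2 = (+0.0965, -0.0965, 0)
  M3 = (-0.0965, -0.0965, 0)
rvec = (-0.0819, -0.0261, 0.5117), |rvec| = θ = 0.51887 rad = 29.729°
Rodrigues: sinθ=0.49590, 1−cosθ=0.13162; R = I + sinθ·[k]× + (1−cosθ)·[k]×²:
    [+0.87166 -0.48800 -0.04543]
    [+0.49009 +0.86871 +0.07175]
    [+0.00446 -0.08480 +0.99639]
t = (0.2134, -0.1233, 1.1414) m
M0: Pc = R·M0+t = (+0.08219, -0.08676, +1.13279); u = 828.8·(+0.08219)/1.13279 + 318.8 = 378.9361, v = 879.8·(-0.08676)/1.13279 + 220.4 = 153.0139
M1: Pc = R·M1+t = (+0.25042, +0.00782, +1.13365); u = 828.8·(+0.25042)/1.13365 + 318.8 = 501.8823, v = 879.8·(+0.00782)/1.13365 + 220.4 = 226.4726
M2: Pc = R·M2+t = (+0.34461, -0.15984, +1.15001); u = 828.8·(+0.34461)/1.15001 + 318.8 = 567.1541, v = 879.8·(-0.15984)/1.15001 + 220.4 = 98.1192
M3: Pc = R·M3+t = (+0.17638, -0.25442, +1.14915); u = 828.8·(+0.17638)/1.14915 + 318.8 = 446.0078, v = 879.8·(-0.25442)/1.14915 + 220.4 = 25.6107

c0=(378.94, 153.01) c1=(501.88, 226.47) c2=(567.15, 98.12) c3=(446.01, 25.61)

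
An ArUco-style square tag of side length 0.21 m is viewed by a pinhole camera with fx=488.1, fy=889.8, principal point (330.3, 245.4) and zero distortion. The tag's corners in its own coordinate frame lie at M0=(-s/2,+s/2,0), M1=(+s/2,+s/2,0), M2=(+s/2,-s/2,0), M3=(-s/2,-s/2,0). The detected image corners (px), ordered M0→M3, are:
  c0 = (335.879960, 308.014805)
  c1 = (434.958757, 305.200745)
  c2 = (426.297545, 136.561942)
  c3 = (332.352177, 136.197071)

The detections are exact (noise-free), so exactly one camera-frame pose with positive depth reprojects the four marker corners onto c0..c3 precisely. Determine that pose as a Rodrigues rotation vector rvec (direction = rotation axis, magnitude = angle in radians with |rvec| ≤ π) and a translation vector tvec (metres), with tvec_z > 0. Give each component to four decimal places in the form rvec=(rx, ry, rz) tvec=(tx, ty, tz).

rvec=(-0.2760, -0.0895, -0.0217) tvec=(0.1126, -0.0309, 1.0480)

Intrinsics K: fx=488.1, fy=889.8, cx=330.3, cy=245.4
Marker side s = 0.21 m; corners in marker frame (Z=0):
  M0 = (-0.1050, +0.1050, 0)
  M1 = (+0.1050, +0.1050, 0)
  M2 = (+0.1050, -0.1050, 0)
  M3 = (-0.1050, -0.1050, 0)
Detected image corners:
  c0 = (335.879960, 308.014805) px
  c1 = (434.958757, 305.200745) px
  c2 = (426.297545, 136.561942) px
  c3 = (332.352177, 136.197071) px
Planar DLT: solve 8×8 A·h = b for H (H[2,2]=1):
  H  [+492.54033 -69.81757 +382.73046]
  H  [+13.65853 +753.22321 +219.17532]
  H  [+0.08706 -0.25878 +1.00000]
B = K⁻¹H; ‖b₁‖=0.954200, ‖b₂‖=0.954200; λ = 2/(‖b₁‖+‖b₂‖) = 1.047998, sign → tz>0 ⇒ λ=+1.047998
r₁ = λ·B[:,0] = (+0.99579,-0.00908,+0.09124); r₂ = λ·B[:,1] = (+0.03362,+0.96194,-0.27120)
r₃ = r₁×r₂ = (-0.08531,+0.27313,+0.95819); SVD([r₁ r₂ r₃]) → R = UVᵀ:
  R  [+0.99579 +0.03362 -0.08531]
  R  [-0.00908 +0.96194 +0.27313]
  R  [+0.09124 -0.27120 +0.95819]
t = (+0.11257, -0.03089, +1.04800) m
tr R = 2.915910; θ = arccos((tr R − 1)/2) = 0.291008 rad = 16.674°
axis k = ((R−Rᵀ)₃₂, (R−Rᵀ)₁₃, (R−Rᵀ)₂₁) / (2 sinθ) = (-0.948580, -0.307670, -0.074405)
rvec = θ·k = (-0.276045, -0.089534, -0.021653)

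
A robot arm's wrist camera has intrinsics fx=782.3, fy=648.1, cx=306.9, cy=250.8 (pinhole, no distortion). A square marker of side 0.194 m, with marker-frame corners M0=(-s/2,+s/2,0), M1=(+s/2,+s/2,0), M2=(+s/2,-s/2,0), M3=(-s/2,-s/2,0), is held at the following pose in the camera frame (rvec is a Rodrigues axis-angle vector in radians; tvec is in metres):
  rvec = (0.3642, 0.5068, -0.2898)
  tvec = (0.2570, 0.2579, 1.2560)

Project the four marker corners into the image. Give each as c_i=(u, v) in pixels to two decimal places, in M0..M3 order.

c0=(430.49, 427.00) c1=(543.64, 423.14) c2=(508.16, 335.20) c3=(393.25, 346.12)

Intrinsics K: fx=782.3, fy=648.1, cx=306.9, cy=250.8
Marker side s = 0.194 m; corners in marker frame (Z=0):
  M0 = (-0.0970, +0.0970, 0)
  M1 = (+0.0970, +0.0970, 0)
  M2 = (+0.0970, -0.0970, 0)
  M3 = (-0.0970, -0.0970, 0)
rvec = (0.3642, 0.5068, -0.2898), |rvec| = θ = 0.68809 rad = 39.425°
Rodrigues: sinθ=0.63507, 1−cosθ=0.22754; R = I + sinθ·[k]× + (1−cosθ)·[k]×²:
    [+0.83620 +0.35617 +0.41702]
    [-0.17876 +0.89589 -0.40672]
    [-0.51847 +0.26555 +0.81282]
t = (0.2570, 0.2579, 1.2560) m
M0: Pc = R·M0+t = (+0.21044, +0.36214, +1.33205); u = 782.3·(+0.21044)/1.33205 + 306.9 = 430.4875, v = 648.1·(+0.36214)/1.33205 + 250.8 = 426.9977
M1: Pc = R·M1+t = (+0.37266, +0.32746, +1.23147); u = 782.3·(+0.37266)/1.23147 + 306.9 = 543.6356, v = 648.1·(+0.32746)/1.23147 + 250.8 = 423.1375
M2: Pc = R·M2+t = (+0.30356, +0.15366, +1.17995); u = 782.3·(+0.30356)/1.17995 + 306.9 = 508.1606, v = 648.1·(+0.15366)/1.17995 + 250.8 = 335.1984
M3: Pc = R·M3+t = (+0.14134, +0.18834, +1.28053); u = 782.3·(+0.14134)/1.28053 + 306.9 = 393.2469, v = 648.1·(+0.18834)/1.28053 + 250.8 = 346.1213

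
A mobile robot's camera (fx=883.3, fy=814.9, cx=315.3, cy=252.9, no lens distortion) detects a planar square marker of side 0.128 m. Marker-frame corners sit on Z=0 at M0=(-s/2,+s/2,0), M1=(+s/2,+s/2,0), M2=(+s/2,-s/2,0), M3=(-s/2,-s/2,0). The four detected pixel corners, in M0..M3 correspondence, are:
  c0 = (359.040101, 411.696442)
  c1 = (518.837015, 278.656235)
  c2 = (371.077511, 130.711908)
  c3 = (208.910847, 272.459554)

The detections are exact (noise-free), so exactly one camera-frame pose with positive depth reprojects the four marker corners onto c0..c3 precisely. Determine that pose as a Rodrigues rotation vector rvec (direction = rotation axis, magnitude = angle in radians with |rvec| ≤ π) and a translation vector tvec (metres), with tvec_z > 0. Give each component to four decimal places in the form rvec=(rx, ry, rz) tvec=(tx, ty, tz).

rvec=(0.1823, 0.0373, -0.7574) tvec=(0.0289, 0.0143, 0.5144)

Intrinsics K: fx=883.3, fy=814.9, cx=315.3, cy=252.9
Marker side s = 0.128 m; corners in marker frame (Z=0):
  M0 = (-0.0640, +0.0640, 0)
  M1 = (+0.0640, +0.0640, 0)
  M2 = (+0.0640, -0.0640, 0)
  M3 = (-0.0640, -0.0640, 0)
Detected image corners:
  c0 = (359.040101, 411.696442) px
  c1 = (518.837015, 278.656235) px
  c2 = (371.077511, 130.711908) px
  c3 = (208.910847, 272.459554) px
Planar DLT: solve 8×8 A·h = b for H (H[2,2]=1):
  H  [+1187.18300 +1270.71328 +364.87144]
  H  [-1125.49218 +1201.61911 +275.57784]
  H  [-0.19292 +0.29350 +1.00000]
B = K⁻¹H; ‖b₁‖=1.944028, ‖b₂‖=1.944028; λ = 2/(‖b₁‖+‖b₂‖) = 0.514396, sign → tz>0 ⇒ λ=+0.514396
r₁ = λ·B[:,0] = (+0.72679,-0.67966,-0.09924); r₂ = λ·B[:,1] = (+0.68612,+0.71165,+0.15098)
r₃ = r₁×r₂ = (-0.03199,-0.17782,+0.98354); SVD([r₁ r₂ r₃]) → R = UVᵀ:
  R  [+0.72679 +0.68612 -0.03199]
  R  [-0.67966 +0.71165 -0.17782]
  R  [-0.09924 +0.15098 +0.98354]
t = (+0.02887, +0.01432, +0.51440) m
tr R = 2.421985; θ = arccos((tr R − 1)/2) = 0.779888 rad = 44.684°
axis k = ((R−Rᵀ)₃₂, (R−Rᵀ)₁₃, (R−Rᵀ)₂₁) / (2 sinθ) = (+0.233782, +0.047817, -0.971112)
rvec = θ·k = (+0.182324, +0.037292, -0.757359)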